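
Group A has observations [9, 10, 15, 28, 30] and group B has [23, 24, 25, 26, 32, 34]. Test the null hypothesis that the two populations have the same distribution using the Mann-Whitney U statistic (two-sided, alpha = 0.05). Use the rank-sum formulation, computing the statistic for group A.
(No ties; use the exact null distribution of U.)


Step 1: Combine and sort all 11 observations; assign midranks.
sorted (value, group): (9,X), (10,X), (15,X), (23,Y), (24,Y), (25,Y), (26,Y), (28,X), (30,X), (32,Y), (34,Y)
ranks: 9->1, 10->2, 15->3, 23->4, 24->5, 25->6, 26->7, 28->8, 30->9, 32->10, 34->11
Step 2: Rank sum for X: R1 = 1 + 2 + 3 + 8 + 9 = 23.
Step 3: U_X = R1 - n1(n1+1)/2 = 23 - 5*6/2 = 23 - 15 = 8.
       U_Y = n1*n2 - U_X = 30 - 8 = 22.
Step 4: No ties, so the exact null distribution of U (based on enumerating the C(11,5) = 462 equally likely rank assignments) gives the two-sided p-value.
Step 5: p-value = 0.246753; compare to alpha = 0.05. fail to reject H0.

U_X = 8, p = 0.246753, fail to reject H0 at alpha = 0.05.


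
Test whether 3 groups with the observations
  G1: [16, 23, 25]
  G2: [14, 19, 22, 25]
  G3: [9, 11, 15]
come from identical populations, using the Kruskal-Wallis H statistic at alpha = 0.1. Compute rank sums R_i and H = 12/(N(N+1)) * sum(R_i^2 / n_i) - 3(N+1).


Step 1: Combine all N = 10 observations and assign midranks.
sorted (value, group, rank): (9,G3,1), (11,G3,2), (14,G2,3), (15,G3,4), (16,G1,5), (19,G2,6), (22,G2,7), (23,G1,8), (25,G1,9.5), (25,G2,9.5)
Step 2: Sum ranks within each group.
R_1 = 22.5 (n_1 = 3)
R_2 = 25.5 (n_2 = 4)
R_3 = 7 (n_3 = 3)
Step 3: H = 12/(N(N+1)) * sum(R_i^2/n_i) - 3(N+1)
     = 12/(10*11) * (22.5^2/3 + 25.5^2/4 + 7^2/3) - 3*11
     = 0.109091 * 347.646 - 33
     = 4.925000.
Step 4: Ties present; correction factor C = 1 - 6/(10^3 - 10) = 0.993939. Corrected H = 4.925000 / 0.993939 = 4.955030.
Step 5: Under H0, H ~ chi^2(2); p-value = 0.083952.
Step 6: alpha = 0.1. reject H0.

H = 4.9550, df = 2, p = 0.083952, reject H0.


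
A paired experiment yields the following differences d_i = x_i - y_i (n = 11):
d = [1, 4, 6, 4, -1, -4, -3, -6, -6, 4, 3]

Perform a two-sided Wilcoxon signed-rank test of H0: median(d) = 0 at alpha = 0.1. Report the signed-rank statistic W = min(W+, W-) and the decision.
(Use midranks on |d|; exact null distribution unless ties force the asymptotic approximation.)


Step 1: Drop any zero differences (none here) and take |d_i|.
|d| = [1, 4, 6, 4, 1, 4, 3, 6, 6, 4, 3]
Step 2: Midrank |d_i| (ties get averaged ranks).
ranks: |1|->1.5, |4|->6.5, |6|->10, |4|->6.5, |1|->1.5, |4|->6.5, |3|->3.5, |6|->10, |6|->10, |4|->6.5, |3|->3.5
Step 3: Attach original signs; sum ranks with positive sign and with negative sign.
W+ = 1.5 + 6.5 + 10 + 6.5 + 6.5 + 3.5 = 34.5
W- = 1.5 + 6.5 + 3.5 + 10 + 10 = 31.5
(Check: W+ + W- = 66 should equal n(n+1)/2 = 66.)
Step 4: Test statistic W = min(W+, W-) = 31.5.
Step 5: Ties in |d|, so use the tie-corrected normal approximation.
        E[W] = n(n+1)/4 = 11*12/4 = 33.
        Tie groups: |d|=1 (t=2), |d|=3 (t=2), |d|=4 (t=4), |d|=6 (t=3); sum(t^3 - t) = 96.
        Var[W] = n(n+1)(2n+1)/24 - sum(t^3-t)/48 = 3036/24 - 96/48 = 124.5.
        z = (W - E[W]) / sqrt(Var[W]) = (31.5 - 33) / 11.1580 = -0.1344.
        Two-sided p = 2*Phi(z) = 0.893060.
Step 6: alpha = 0.1. fail to reject H0.

W+ = 34.5, W- = 31.5, W = min = 31.5, p = 0.893060, fail to reject H0.


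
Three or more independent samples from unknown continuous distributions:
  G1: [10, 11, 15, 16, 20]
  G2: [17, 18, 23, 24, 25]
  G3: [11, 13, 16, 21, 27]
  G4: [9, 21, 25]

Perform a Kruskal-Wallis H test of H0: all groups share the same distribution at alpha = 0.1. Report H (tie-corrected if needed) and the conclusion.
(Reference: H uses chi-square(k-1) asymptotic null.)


Step 1: Combine all N = 18 observations and assign midranks.
sorted (value, group, rank): (9,G4,1), (10,G1,2), (11,G1,3.5), (11,G3,3.5), (13,G3,5), (15,G1,6), (16,G1,7.5), (16,G3,7.5), (17,G2,9), (18,G2,10), (20,G1,11), (21,G3,12.5), (21,G4,12.5), (23,G2,14), (24,G2,15), (25,G2,16.5), (25,G4,16.5), (27,G3,18)
Step 2: Sum ranks within each group.
R_1 = 30 (n_1 = 5)
R_2 = 64.5 (n_2 = 5)
R_3 = 46.5 (n_3 = 5)
R_4 = 30 (n_4 = 3)
Step 3: H = 12/(N(N+1)) * sum(R_i^2/n_i) - 3(N+1)
     = 12/(18*19) * (30^2/5 + 64.5^2/5 + 46.5^2/5 + 30^2/3) - 3*19
     = 0.035088 * 1744.5 - 57
     = 4.210526.
Step 4: Ties present; correction factor C = 1 - 24/(18^3 - 18) = 0.995872. Corrected H = 4.210526 / 0.995872 = 4.227979.
Step 5: Under H0, H ~ chi^2(3); p-value = 0.237876.
Step 6: alpha = 0.1. fail to reject H0.

H = 4.2280, df = 3, p = 0.237876, fail to reject H0.


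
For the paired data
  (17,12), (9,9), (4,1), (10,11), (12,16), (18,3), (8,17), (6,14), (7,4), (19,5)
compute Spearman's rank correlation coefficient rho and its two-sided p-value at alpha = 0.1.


Step 1: Rank x and y separately (midranks; no ties here).
rank(x): 17->8, 9->5, 4->1, 10->6, 12->7, 18->9, 8->4, 6->2, 7->3, 19->10
rank(y): 12->7, 9->5, 1->1, 11->6, 16->9, 3->2, 17->10, 14->8, 4->3, 5->4
Step 2: d_i = R_x(i) - R_y(i); compute d_i^2.
  (8-7)^2=1, (5-5)^2=0, (1-1)^2=0, (6-6)^2=0, (7-9)^2=4, (9-2)^2=49, (4-10)^2=36, (2-8)^2=36, (3-3)^2=0, (10-4)^2=36
sum(d^2) = 162.
Step 3: rho = 1 - 6*162 / (10*(10^2 - 1)) = 1 - 972/990 = 0.018182.
Step 4: Under H0, t = rho * sqrt((n-2)/(1-rho^2)) = 0.0514 ~ t(8).
Step 5: Two-sided p-value from the t-distribution with 8 df = 0.960240.
Step 6: alpha = 0.1. fail to reject H0.

rho = 0.0182, p = 0.960240, fail to reject H0 at alpha = 0.1.


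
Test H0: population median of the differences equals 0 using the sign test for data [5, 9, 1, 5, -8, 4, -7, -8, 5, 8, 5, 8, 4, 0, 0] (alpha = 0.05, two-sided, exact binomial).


Step 1: Discard zero differences. Original n = 15; n_eff = number of nonzero differences = 13.
Nonzero differences (with sign): +5, +9, +1, +5, -8, +4, -7, -8, +5, +8, +5, +8, +4
Step 2: Count signs: positive = 10, negative = 3.
Step 3: Under H0: P(positive) = 0.5, so the number of positives S ~ Bin(13, 0.5).
Step 4: Two-sided exact p-value = sum of Bin(13,0.5) probabilities at or below the observed probability = 0.092285.
Step 5: alpha = 0.05. fail to reject H0.

n_eff = 13, pos = 10, neg = 3, p = 0.092285, fail to reject H0.


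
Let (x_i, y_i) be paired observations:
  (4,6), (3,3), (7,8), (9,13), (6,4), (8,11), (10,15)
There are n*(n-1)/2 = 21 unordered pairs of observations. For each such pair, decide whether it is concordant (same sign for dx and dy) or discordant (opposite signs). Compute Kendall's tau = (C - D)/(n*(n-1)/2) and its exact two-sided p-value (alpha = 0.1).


Step 1: Enumerate the 21 unordered pairs (i,j) with i<j and classify each by sign(x_j-x_i) * sign(y_j-y_i).
  (1,2):dx=-1,dy=-3->C; (1,3):dx=+3,dy=+2->C; (1,4):dx=+5,dy=+7->C; (1,5):dx=+2,dy=-2->D
  (1,6):dx=+4,dy=+5->C; (1,7):dx=+6,dy=+9->C; (2,3):dx=+4,dy=+5->C; (2,4):dx=+6,dy=+10->C
  (2,5):dx=+3,dy=+1->C; (2,6):dx=+5,dy=+8->C; (2,7):dx=+7,dy=+12->C; (3,4):dx=+2,dy=+5->C
  (3,5):dx=-1,dy=-4->C; (3,6):dx=+1,dy=+3->C; (3,7):dx=+3,dy=+7->C; (4,5):dx=-3,dy=-9->C
  (4,6):dx=-1,dy=-2->C; (4,7):dx=+1,dy=+2->C; (5,6):dx=+2,dy=+7->C; (5,7):dx=+4,dy=+11->C
  (6,7):dx=+2,dy=+4->C
Step 2: C = 20, D = 1, total pairs = 21.
Step 3: tau = (C - D)/(n(n-1)/2) = (20 - 1)/21 = 0.904762.
Step 4: Exact two-sided p-value (enumerate n! = 5040 permutations of y under H0): p = 0.002778.
Step 5: alpha = 0.1. reject H0.

tau_b = 0.9048 (C=20, D=1), p = 0.002778, reject H0.


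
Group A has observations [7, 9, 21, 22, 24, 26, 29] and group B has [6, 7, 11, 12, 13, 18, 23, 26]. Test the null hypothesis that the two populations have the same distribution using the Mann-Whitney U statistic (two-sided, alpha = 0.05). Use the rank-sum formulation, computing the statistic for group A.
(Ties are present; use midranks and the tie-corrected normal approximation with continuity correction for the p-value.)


Step 1: Combine and sort all 15 observations; assign midranks.
sorted (value, group): (6,Y), (7,X), (7,Y), (9,X), (11,Y), (12,Y), (13,Y), (18,Y), (21,X), (22,X), (23,Y), (24,X), (26,X), (26,Y), (29,X)
ranks: 6->1, 7->2.5, 7->2.5, 9->4, 11->5, 12->6, 13->7, 18->8, 21->9, 22->10, 23->11, 24->12, 26->13.5, 26->13.5, 29->15
Step 2: Rank sum for X: R1 = 2.5 + 4 + 9 + 10 + 12 + 13.5 + 15 = 66.
Step 3: U_X = R1 - n1(n1+1)/2 = 66 - 7*8/2 = 66 - 28 = 38.
       U_Y = n1*n2 - U_X = 56 - 38 = 18.
Step 4: Ties are present, so use the tie-corrected normal approximation (with continuity correction) for the p-value.
Step 5: p-value = 0.270731; compare to alpha = 0.05. fail to reject H0.

U_X = 38, p = 0.270731, fail to reject H0 at alpha = 0.05.


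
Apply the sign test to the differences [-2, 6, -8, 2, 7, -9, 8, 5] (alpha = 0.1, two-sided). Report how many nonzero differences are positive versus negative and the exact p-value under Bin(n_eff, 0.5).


Step 1: Discard zero differences. Original n = 8; n_eff = number of nonzero differences = 8.
Nonzero differences (with sign): -2, +6, -8, +2, +7, -9, +8, +5
Step 2: Count signs: positive = 5, negative = 3.
Step 3: Under H0: P(positive) = 0.5, so the number of positives S ~ Bin(8, 0.5).
Step 4: Two-sided exact p-value = sum of Bin(8,0.5) probabilities at or below the observed probability = 0.726562.
Step 5: alpha = 0.1. fail to reject H0.

n_eff = 8, pos = 5, neg = 3, p = 0.726562, fail to reject H0.


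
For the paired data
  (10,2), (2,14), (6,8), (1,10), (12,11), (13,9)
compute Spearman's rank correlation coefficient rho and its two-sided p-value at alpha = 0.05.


Step 1: Rank x and y separately (midranks; no ties here).
rank(x): 10->4, 2->2, 6->3, 1->1, 12->5, 13->6
rank(y): 2->1, 14->6, 8->2, 10->4, 11->5, 9->3
Step 2: d_i = R_x(i) - R_y(i); compute d_i^2.
  (4-1)^2=9, (2-6)^2=16, (3-2)^2=1, (1-4)^2=9, (5-5)^2=0, (6-3)^2=9
sum(d^2) = 44.
Step 3: rho = 1 - 6*44 / (6*(6^2 - 1)) = 1 - 264/210 = -0.257143.
Step 4: Under H0, t = rho * sqrt((n-2)/(1-rho^2)) = -0.5322 ~ t(4).
Step 5: Two-sided p-value from the t-distribution with 4 df = 0.622787.
Step 6: alpha = 0.05. fail to reject H0.

rho = -0.2571, p = 0.622787, fail to reject H0 at alpha = 0.05.


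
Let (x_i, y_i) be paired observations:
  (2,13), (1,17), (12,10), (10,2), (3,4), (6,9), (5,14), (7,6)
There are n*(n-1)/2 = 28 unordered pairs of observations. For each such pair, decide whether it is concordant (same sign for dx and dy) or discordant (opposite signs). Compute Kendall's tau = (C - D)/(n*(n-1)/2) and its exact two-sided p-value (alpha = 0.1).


Step 1: Enumerate the 28 unordered pairs (i,j) with i<j and classify each by sign(x_j-x_i) * sign(y_j-y_i).
  (1,2):dx=-1,dy=+4->D; (1,3):dx=+10,dy=-3->D; (1,4):dx=+8,dy=-11->D; (1,5):dx=+1,dy=-9->D
  (1,6):dx=+4,dy=-4->D; (1,7):dx=+3,dy=+1->C; (1,8):dx=+5,dy=-7->D; (2,3):dx=+11,dy=-7->D
  (2,4):dx=+9,dy=-15->D; (2,5):dx=+2,dy=-13->D; (2,6):dx=+5,dy=-8->D; (2,7):dx=+4,dy=-3->D
  (2,8):dx=+6,dy=-11->D; (3,4):dx=-2,dy=-8->C; (3,5):dx=-9,dy=-6->C; (3,6):dx=-6,dy=-1->C
  (3,7):dx=-7,dy=+4->D; (3,8):dx=-5,dy=-4->C; (4,5):dx=-7,dy=+2->D; (4,6):dx=-4,dy=+7->D
  (4,7):dx=-5,dy=+12->D; (4,8):dx=-3,dy=+4->D; (5,6):dx=+3,dy=+5->C; (5,7):dx=+2,dy=+10->C
  (5,8):dx=+4,dy=+2->C; (6,7):dx=-1,dy=+5->D; (6,8):dx=+1,dy=-3->D; (7,8):dx=+2,dy=-8->D
Step 2: C = 8, D = 20, total pairs = 28.
Step 3: tau = (C - D)/(n(n-1)/2) = (8 - 20)/28 = -0.428571.
Step 4: Exact two-sided p-value (enumerate n! = 40320 permutations of y under H0): p = 0.178869.
Step 5: alpha = 0.1. fail to reject H0.

tau_b = -0.4286 (C=8, D=20), p = 0.178869, fail to reject H0.


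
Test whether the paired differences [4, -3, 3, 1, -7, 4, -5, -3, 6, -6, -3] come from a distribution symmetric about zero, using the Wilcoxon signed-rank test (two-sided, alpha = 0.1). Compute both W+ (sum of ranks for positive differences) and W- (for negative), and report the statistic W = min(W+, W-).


Step 1: Drop any zero differences (none here) and take |d_i|.
|d| = [4, 3, 3, 1, 7, 4, 5, 3, 6, 6, 3]
Step 2: Midrank |d_i| (ties get averaged ranks).
ranks: |4|->6.5, |3|->3.5, |3|->3.5, |1|->1, |7|->11, |4|->6.5, |5|->8, |3|->3.5, |6|->9.5, |6|->9.5, |3|->3.5
Step 3: Attach original signs; sum ranks with positive sign and with negative sign.
W+ = 6.5 + 3.5 + 1 + 6.5 + 9.5 = 27
W- = 3.5 + 11 + 8 + 3.5 + 9.5 + 3.5 = 39
(Check: W+ + W- = 66 should equal n(n+1)/2 = 66.)
Step 4: Test statistic W = min(W+, W-) = 27.
Step 5: Ties in |d|, so use the tie-corrected normal approximation.
        E[W] = n(n+1)/4 = 11*12/4 = 33.
        Tie groups: |d|=3 (t=4), |d|=4 (t=2), |d|=6 (t=2); sum(t^3 - t) = 72.
        Var[W] = n(n+1)(2n+1)/24 - sum(t^3-t)/48 = 3036/24 - 72/48 = 125.
        z = (W - E[W]) / sqrt(Var[W]) = (27 - 33) / 11.1803 = -0.5367.
        Two-sided p = 2*Phi(z) = 0.591505.
Step 6: alpha = 0.1. fail to reject H0.

W+ = 27, W- = 39, W = min = 27, p = 0.591505, fail to reject H0.


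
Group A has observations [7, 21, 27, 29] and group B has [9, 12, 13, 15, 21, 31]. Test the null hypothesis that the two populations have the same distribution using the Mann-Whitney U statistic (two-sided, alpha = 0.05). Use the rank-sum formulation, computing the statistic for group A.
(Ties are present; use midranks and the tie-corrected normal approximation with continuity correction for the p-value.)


Step 1: Combine and sort all 10 observations; assign midranks.
sorted (value, group): (7,X), (9,Y), (12,Y), (13,Y), (15,Y), (21,X), (21,Y), (27,X), (29,X), (31,Y)
ranks: 7->1, 9->2, 12->3, 13->4, 15->5, 21->6.5, 21->6.5, 27->8, 29->9, 31->10
Step 2: Rank sum for X: R1 = 1 + 6.5 + 8 + 9 = 24.5.
Step 3: U_X = R1 - n1(n1+1)/2 = 24.5 - 4*5/2 = 24.5 - 10 = 14.5.
       U_Y = n1*n2 - U_X = 24 - 14.5 = 9.5.
Step 4: Ties are present, so use the tie-corrected normal approximation (with continuity correction) for the p-value.
Step 5: p-value = 0.668870; compare to alpha = 0.05. fail to reject H0.

U_X = 14.5, p = 0.668870, fail to reject H0 at alpha = 0.05.


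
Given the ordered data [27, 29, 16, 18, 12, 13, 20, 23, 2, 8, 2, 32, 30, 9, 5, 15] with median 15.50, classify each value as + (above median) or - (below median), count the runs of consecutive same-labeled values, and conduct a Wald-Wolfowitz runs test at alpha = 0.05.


Step 1: Compute median = 15.50; label A = above, B = below.
Labels in order: AAAABBAABBBAABBB  (n_A = 8, n_B = 8)
Step 2: Count runs R = 6.
Step 3: Under H0 (random ordering), E[R] = 2*n_A*n_B/(n_A+n_B) + 1 = 2*8*8/16 + 1 = 9.0000.
        Var[R] = 2*n_A*n_B*(2*n_A*n_B - n_A - n_B) / ((n_A+n_B)^2 * (n_A+n_B-1)) = 14336/3840 = 3.7333.
        SD[R] = 1.9322.
Step 4: Continuity-corrected z = (R + 0.5 - E[R]) / SD[R] = (6 + 0.5 - 9.0000) / 1.9322 = -1.2939.
Step 5: Two-sided p-value via normal approximation = 2*(1 - Phi(|z|)) = 0.195709.
Step 6: alpha = 0.05. fail to reject H0.

R = 6, z = -1.2939, p = 0.195709, fail to reject H0.


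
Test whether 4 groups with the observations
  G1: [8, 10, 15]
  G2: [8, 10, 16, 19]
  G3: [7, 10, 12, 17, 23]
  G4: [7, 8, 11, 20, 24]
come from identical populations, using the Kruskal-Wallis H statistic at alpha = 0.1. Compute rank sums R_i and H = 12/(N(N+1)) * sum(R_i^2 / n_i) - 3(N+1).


Step 1: Combine all N = 17 observations and assign midranks.
sorted (value, group, rank): (7,G3,1.5), (7,G4,1.5), (8,G1,4), (8,G2,4), (8,G4,4), (10,G1,7), (10,G2,7), (10,G3,7), (11,G4,9), (12,G3,10), (15,G1,11), (16,G2,12), (17,G3,13), (19,G2,14), (20,G4,15), (23,G3,16), (24,G4,17)
Step 2: Sum ranks within each group.
R_1 = 22 (n_1 = 3)
R_2 = 37 (n_2 = 4)
R_3 = 47.5 (n_3 = 5)
R_4 = 46.5 (n_4 = 5)
Step 3: H = 12/(N(N+1)) * sum(R_i^2/n_i) - 3(N+1)
     = 12/(17*18) * (22^2/3 + 37^2/4 + 47.5^2/5 + 46.5^2/5) - 3*18
     = 0.039216 * 1387.28 - 54
     = 0.403268.
Step 4: Ties present; correction factor C = 1 - 54/(17^3 - 17) = 0.988971. Corrected H = 0.403268 / 0.988971 = 0.407765.
Step 5: Under H0, H ~ chi^2(3); p-value = 0.938634.
Step 6: alpha = 0.1. fail to reject H0.

H = 0.4078, df = 3, p = 0.938634, fail to reject H0.


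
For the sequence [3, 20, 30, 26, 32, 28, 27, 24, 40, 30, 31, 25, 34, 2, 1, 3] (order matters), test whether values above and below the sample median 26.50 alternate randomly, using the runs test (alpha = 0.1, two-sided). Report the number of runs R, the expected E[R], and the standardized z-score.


Step 1: Compute median = 26.50; label A = above, B = below.
Labels in order: BBABAAABAAABABBB  (n_A = 8, n_B = 8)
Step 2: Count runs R = 9.
Step 3: Under H0 (random ordering), E[R] = 2*n_A*n_B/(n_A+n_B) + 1 = 2*8*8/16 + 1 = 9.0000.
        Var[R] = 2*n_A*n_B*(2*n_A*n_B - n_A - n_B) / ((n_A+n_B)^2 * (n_A+n_B-1)) = 14336/3840 = 3.7333.
        SD[R] = 1.9322.
Step 4: R = E[R], so z = 0 with no continuity correction.
Step 5: Two-sided p-value via normal approximation = 2*(1 - Phi(|z|)) = 1.000000.
Step 6: alpha = 0.1. fail to reject H0.

R = 9, z = 0.0000, p = 1.000000, fail to reject H0.


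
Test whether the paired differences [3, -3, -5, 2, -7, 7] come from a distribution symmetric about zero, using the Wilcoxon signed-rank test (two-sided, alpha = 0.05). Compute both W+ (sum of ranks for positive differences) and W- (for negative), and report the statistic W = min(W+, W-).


Step 1: Drop any zero differences (none here) and take |d_i|.
|d| = [3, 3, 5, 2, 7, 7]
Step 2: Midrank |d_i| (ties get averaged ranks).
ranks: |3|->2.5, |3|->2.5, |5|->4, |2|->1, |7|->5.5, |7|->5.5
Step 3: Attach original signs; sum ranks with positive sign and with negative sign.
W+ = 2.5 + 1 + 5.5 = 9
W- = 2.5 + 4 + 5.5 = 12
(Check: W+ + W- = 21 should equal n(n+1)/2 = 21.)
Step 4: Test statistic W = min(W+, W-) = 9.
Step 5: Ties in |d|, so use the tie-corrected normal approximation.
        E[W] = n(n+1)/4 = 6*7/4 = 10.5.
        Tie groups: |d|=3 (t=2), |d|=7 (t=2); sum(t^3 - t) = 12.
        Var[W] = n(n+1)(2n+1)/24 - sum(t^3-t)/48 = 546/24 - 12/48 = 22.5.
        z = (W - E[W]) / sqrt(Var[W]) = (9 - 10.5) / 4.7434 = -0.3162.
        Two-sided p = 2*Phi(z) = 0.751830.
Step 6: alpha = 0.05. fail to reject H0.

W+ = 9, W- = 12, W = min = 9, p = 0.751830, fail to reject H0.


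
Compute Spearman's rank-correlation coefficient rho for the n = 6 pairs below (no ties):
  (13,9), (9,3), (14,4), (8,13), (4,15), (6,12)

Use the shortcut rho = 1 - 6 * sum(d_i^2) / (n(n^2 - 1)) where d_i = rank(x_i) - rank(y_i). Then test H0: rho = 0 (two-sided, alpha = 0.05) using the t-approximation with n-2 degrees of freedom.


Step 1: Rank x and y separately (midranks; no ties here).
rank(x): 13->5, 9->4, 14->6, 8->3, 4->1, 6->2
rank(y): 9->3, 3->1, 4->2, 13->5, 15->6, 12->4
Step 2: d_i = R_x(i) - R_y(i); compute d_i^2.
  (5-3)^2=4, (4-1)^2=9, (6-2)^2=16, (3-5)^2=4, (1-6)^2=25, (2-4)^2=4
sum(d^2) = 62.
Step 3: rho = 1 - 6*62 / (6*(6^2 - 1)) = 1 - 372/210 = -0.771429.
Step 4: Under H0, t = rho * sqrt((n-2)/(1-rho^2)) = -2.4247 ~ t(4).
Step 5: Two-sided p-value from the t-distribution with 4 df = 0.072397.
Step 6: alpha = 0.05. fail to reject H0.

rho = -0.7714, p = 0.072397, fail to reject H0 at alpha = 0.05.


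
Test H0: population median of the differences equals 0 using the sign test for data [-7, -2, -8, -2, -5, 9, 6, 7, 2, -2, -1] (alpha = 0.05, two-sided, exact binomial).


Step 1: Discard zero differences. Original n = 11; n_eff = number of nonzero differences = 11.
Nonzero differences (with sign): -7, -2, -8, -2, -5, +9, +6, +7, +2, -2, -1
Step 2: Count signs: positive = 4, negative = 7.
Step 3: Under H0: P(positive) = 0.5, so the number of positives S ~ Bin(11, 0.5).
Step 4: Two-sided exact p-value = sum of Bin(11,0.5) probabilities at or below the observed probability = 0.548828.
Step 5: alpha = 0.05. fail to reject H0.

n_eff = 11, pos = 4, neg = 7, p = 0.548828, fail to reject H0.


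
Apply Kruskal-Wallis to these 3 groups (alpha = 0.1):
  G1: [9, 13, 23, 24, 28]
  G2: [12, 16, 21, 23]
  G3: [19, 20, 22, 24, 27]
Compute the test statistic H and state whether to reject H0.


Step 1: Combine all N = 14 observations and assign midranks.
sorted (value, group, rank): (9,G1,1), (12,G2,2), (13,G1,3), (16,G2,4), (19,G3,5), (20,G3,6), (21,G2,7), (22,G3,8), (23,G1,9.5), (23,G2,9.5), (24,G1,11.5), (24,G3,11.5), (27,G3,13), (28,G1,14)
Step 2: Sum ranks within each group.
R_1 = 39 (n_1 = 5)
R_2 = 22.5 (n_2 = 4)
R_3 = 43.5 (n_3 = 5)
Step 3: H = 12/(N(N+1)) * sum(R_i^2/n_i) - 3(N+1)
     = 12/(14*15) * (39^2/5 + 22.5^2/4 + 43.5^2/5) - 3*15
     = 0.057143 * 809.212 - 45
     = 1.240714.
Step 4: Ties present; correction factor C = 1 - 12/(14^3 - 14) = 0.995604. Corrected H = 1.240714 / 0.995604 = 1.246192.
Step 5: Under H0, H ~ chi^2(2); p-value = 0.536282.
Step 6: alpha = 0.1. fail to reject H0.

H = 1.2462, df = 2, p = 0.536282, fail to reject H0.


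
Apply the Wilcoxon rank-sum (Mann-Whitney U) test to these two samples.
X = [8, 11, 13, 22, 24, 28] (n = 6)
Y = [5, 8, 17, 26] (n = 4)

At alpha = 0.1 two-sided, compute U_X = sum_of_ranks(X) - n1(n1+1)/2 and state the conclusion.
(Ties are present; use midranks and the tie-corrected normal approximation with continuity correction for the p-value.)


Step 1: Combine and sort all 10 observations; assign midranks.
sorted (value, group): (5,Y), (8,X), (8,Y), (11,X), (13,X), (17,Y), (22,X), (24,X), (26,Y), (28,X)
ranks: 5->1, 8->2.5, 8->2.5, 11->4, 13->5, 17->6, 22->7, 24->8, 26->9, 28->10
Step 2: Rank sum for X: R1 = 2.5 + 4 + 5 + 7 + 8 + 10 = 36.5.
Step 3: U_X = R1 - n1(n1+1)/2 = 36.5 - 6*7/2 = 36.5 - 21 = 15.5.
       U_Y = n1*n2 - U_X = 24 - 15.5 = 8.5.
Step 4: Ties are present, so use the tie-corrected normal approximation (with continuity correction) for the p-value.
Step 5: p-value = 0.521166; compare to alpha = 0.1. fail to reject H0.

U_X = 15.5, p = 0.521166, fail to reject H0 at alpha = 0.1.


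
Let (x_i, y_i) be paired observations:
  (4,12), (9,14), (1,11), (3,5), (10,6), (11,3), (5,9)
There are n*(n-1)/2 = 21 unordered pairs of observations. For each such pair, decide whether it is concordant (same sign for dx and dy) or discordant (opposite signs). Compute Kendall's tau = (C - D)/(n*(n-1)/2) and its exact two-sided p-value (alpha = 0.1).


Step 1: Enumerate the 21 unordered pairs (i,j) with i<j and classify each by sign(x_j-x_i) * sign(y_j-y_i).
  (1,2):dx=+5,dy=+2->C; (1,3):dx=-3,dy=-1->C; (1,4):dx=-1,dy=-7->C; (1,5):dx=+6,dy=-6->D
  (1,6):dx=+7,dy=-9->D; (1,7):dx=+1,dy=-3->D; (2,3):dx=-8,dy=-3->C; (2,4):dx=-6,dy=-9->C
  (2,5):dx=+1,dy=-8->D; (2,6):dx=+2,dy=-11->D; (2,7):dx=-4,dy=-5->C; (3,4):dx=+2,dy=-6->D
  (3,5):dx=+9,dy=-5->D; (3,6):dx=+10,dy=-8->D; (3,7):dx=+4,dy=-2->D; (4,5):dx=+7,dy=+1->C
  (4,6):dx=+8,dy=-2->D; (4,7):dx=+2,dy=+4->C; (5,6):dx=+1,dy=-3->D; (5,7):dx=-5,dy=+3->D
  (6,7):dx=-6,dy=+6->D
Step 2: C = 8, D = 13, total pairs = 21.
Step 3: tau = (C - D)/(n(n-1)/2) = (8 - 13)/21 = -0.238095.
Step 4: Exact two-sided p-value (enumerate n! = 5040 permutations of y under H0): p = 0.561905.
Step 5: alpha = 0.1. fail to reject H0.

tau_b = -0.2381 (C=8, D=13), p = 0.561905, fail to reject H0.


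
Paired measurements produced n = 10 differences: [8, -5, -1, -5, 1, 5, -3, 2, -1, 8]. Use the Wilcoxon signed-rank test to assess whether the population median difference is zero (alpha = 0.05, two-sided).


Step 1: Drop any zero differences (none here) and take |d_i|.
|d| = [8, 5, 1, 5, 1, 5, 3, 2, 1, 8]
Step 2: Midrank |d_i| (ties get averaged ranks).
ranks: |8|->9.5, |5|->7, |1|->2, |5|->7, |1|->2, |5|->7, |3|->5, |2|->4, |1|->2, |8|->9.5
Step 3: Attach original signs; sum ranks with positive sign and with negative sign.
W+ = 9.5 + 2 + 7 + 4 + 9.5 = 32
W- = 7 + 2 + 7 + 5 + 2 = 23
(Check: W+ + W- = 55 should equal n(n+1)/2 = 55.)
Step 4: Test statistic W = min(W+, W-) = 23.
Step 5: Ties in |d|, so use the tie-corrected normal approximation.
        E[W] = n(n+1)/4 = 10*11/4 = 27.5.
        Tie groups: |d|=1 (t=3), |d|=5 (t=3), |d|=8 (t=2); sum(t^3 - t) = 54.
        Var[W] = n(n+1)(2n+1)/24 - sum(t^3-t)/48 = 2310/24 - 54/48 = 95.125.
        z = (W - E[W]) / sqrt(Var[W]) = (23 - 27.5) / 9.7532 = -0.4614.
        Two-sided p = 2*Phi(z) = 0.644521.
Step 6: alpha = 0.05. fail to reject H0.

W+ = 32, W- = 23, W = min = 23, p = 0.644521, fail to reject H0.


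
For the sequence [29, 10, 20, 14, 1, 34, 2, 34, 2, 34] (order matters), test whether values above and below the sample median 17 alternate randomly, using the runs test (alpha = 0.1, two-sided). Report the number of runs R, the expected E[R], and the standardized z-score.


Step 1: Compute median = 17; label A = above, B = below.
Labels in order: ABABBABABA  (n_A = 5, n_B = 5)
Step 2: Count runs R = 9.
Step 3: Under H0 (random ordering), E[R] = 2*n_A*n_B/(n_A+n_B) + 1 = 2*5*5/10 + 1 = 6.0000.
        Var[R] = 2*n_A*n_B*(2*n_A*n_B - n_A - n_B) / ((n_A+n_B)^2 * (n_A+n_B-1)) = 2000/900 = 2.2222.
        SD[R] = 1.4907.
Step 4: Continuity-corrected z = (R - 0.5 - E[R]) / SD[R] = (9 - 0.5 - 6.0000) / 1.4907 = 1.6771.
Step 5: Two-sided p-value via normal approximation = 2*(1 - Phi(|z|)) = 0.093533.
Step 6: alpha = 0.1. reject H0.

R = 9, z = 1.6771, p = 0.093533, reject H0.


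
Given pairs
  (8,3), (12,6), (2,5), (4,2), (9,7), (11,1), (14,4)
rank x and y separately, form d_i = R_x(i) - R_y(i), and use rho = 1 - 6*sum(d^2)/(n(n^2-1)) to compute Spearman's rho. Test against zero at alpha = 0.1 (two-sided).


Step 1: Rank x and y separately (midranks; no ties here).
rank(x): 8->3, 12->6, 2->1, 4->2, 9->4, 11->5, 14->7
rank(y): 3->3, 6->6, 5->5, 2->2, 7->7, 1->1, 4->4
Step 2: d_i = R_x(i) - R_y(i); compute d_i^2.
  (3-3)^2=0, (6-6)^2=0, (1-5)^2=16, (2-2)^2=0, (4-7)^2=9, (5-1)^2=16, (7-4)^2=9
sum(d^2) = 50.
Step 3: rho = 1 - 6*50 / (7*(7^2 - 1)) = 1 - 300/336 = 0.107143.
Step 4: Under H0, t = rho * sqrt((n-2)/(1-rho^2)) = 0.2410 ~ t(5).
Step 5: Two-sided p-value from the t-distribution with 5 df = 0.819151.
Step 6: alpha = 0.1. fail to reject H0.

rho = 0.1071, p = 0.819151, fail to reject H0 at alpha = 0.1.


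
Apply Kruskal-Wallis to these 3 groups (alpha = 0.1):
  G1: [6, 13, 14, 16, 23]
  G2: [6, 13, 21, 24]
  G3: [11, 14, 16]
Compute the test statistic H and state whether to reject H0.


Step 1: Combine all N = 12 observations and assign midranks.
sorted (value, group, rank): (6,G1,1.5), (6,G2,1.5), (11,G3,3), (13,G1,4.5), (13,G2,4.5), (14,G1,6.5), (14,G3,6.5), (16,G1,8.5), (16,G3,8.5), (21,G2,10), (23,G1,11), (24,G2,12)
Step 2: Sum ranks within each group.
R_1 = 32 (n_1 = 5)
R_2 = 28 (n_2 = 4)
R_3 = 18 (n_3 = 3)
Step 3: H = 12/(N(N+1)) * sum(R_i^2/n_i) - 3(N+1)
     = 12/(12*13) * (32^2/5 + 28^2/4 + 18^2/3) - 3*13
     = 0.076923 * 508.8 - 39
     = 0.138462.
Step 4: Ties present; correction factor C = 1 - 24/(12^3 - 12) = 0.986014. Corrected H = 0.138462 / 0.986014 = 0.140426.
Step 5: Under H0, H ~ chi^2(2); p-value = 0.932195.
Step 6: alpha = 0.1. fail to reject H0.

H = 0.1404, df = 2, p = 0.932195, fail to reject H0.


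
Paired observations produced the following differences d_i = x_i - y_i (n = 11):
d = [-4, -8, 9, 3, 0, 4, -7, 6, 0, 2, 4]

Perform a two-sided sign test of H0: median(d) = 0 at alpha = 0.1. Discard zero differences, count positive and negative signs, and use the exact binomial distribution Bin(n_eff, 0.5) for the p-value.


Step 1: Discard zero differences. Original n = 11; n_eff = number of nonzero differences = 9.
Nonzero differences (with sign): -4, -8, +9, +3, +4, -7, +6, +2, +4
Step 2: Count signs: positive = 6, negative = 3.
Step 3: Under H0: P(positive) = 0.5, so the number of positives S ~ Bin(9, 0.5).
Step 4: Two-sided exact p-value = sum of Bin(9,0.5) probabilities at or below the observed probability = 0.507812.
Step 5: alpha = 0.1. fail to reject H0.

n_eff = 9, pos = 6, neg = 3, p = 0.507812, fail to reject H0.


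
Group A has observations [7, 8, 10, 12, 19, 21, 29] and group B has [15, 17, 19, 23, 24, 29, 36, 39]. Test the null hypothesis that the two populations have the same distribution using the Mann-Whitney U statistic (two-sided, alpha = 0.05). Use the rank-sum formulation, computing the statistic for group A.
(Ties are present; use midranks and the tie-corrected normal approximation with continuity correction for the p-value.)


Step 1: Combine and sort all 15 observations; assign midranks.
sorted (value, group): (7,X), (8,X), (10,X), (12,X), (15,Y), (17,Y), (19,X), (19,Y), (21,X), (23,Y), (24,Y), (29,X), (29,Y), (36,Y), (39,Y)
ranks: 7->1, 8->2, 10->3, 12->4, 15->5, 17->6, 19->7.5, 19->7.5, 21->9, 23->10, 24->11, 29->12.5, 29->12.5, 36->14, 39->15
Step 2: Rank sum for X: R1 = 1 + 2 + 3 + 4 + 7.5 + 9 + 12.5 = 39.
Step 3: U_X = R1 - n1(n1+1)/2 = 39 - 7*8/2 = 39 - 28 = 11.
       U_Y = n1*n2 - U_X = 56 - 11 = 45.
Step 4: Ties are present, so use the tie-corrected normal approximation (with continuity correction) for the p-value.
Step 5: p-value = 0.055758; compare to alpha = 0.05. fail to reject H0.

U_X = 11, p = 0.055758, fail to reject H0 at alpha = 0.05.


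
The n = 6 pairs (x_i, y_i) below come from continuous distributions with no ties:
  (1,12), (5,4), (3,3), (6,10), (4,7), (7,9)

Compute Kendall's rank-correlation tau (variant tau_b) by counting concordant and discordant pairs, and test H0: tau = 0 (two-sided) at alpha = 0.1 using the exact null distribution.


Step 1: Enumerate the 15 unordered pairs (i,j) with i<j and classify each by sign(x_j-x_i) * sign(y_j-y_i).
  (1,2):dx=+4,dy=-8->D; (1,3):dx=+2,dy=-9->D; (1,4):dx=+5,dy=-2->D; (1,5):dx=+3,dy=-5->D
  (1,6):dx=+6,dy=-3->D; (2,3):dx=-2,dy=-1->C; (2,4):dx=+1,dy=+6->C; (2,5):dx=-1,dy=+3->D
  (2,6):dx=+2,dy=+5->C; (3,4):dx=+3,dy=+7->C; (3,5):dx=+1,dy=+4->C; (3,6):dx=+4,dy=+6->C
  (4,5):dx=-2,dy=-3->C; (4,6):dx=+1,dy=-1->D; (5,6):dx=+3,dy=+2->C
Step 2: C = 8, D = 7, total pairs = 15.
Step 3: tau = (C - D)/(n(n-1)/2) = (8 - 7)/15 = 0.066667.
Step 4: Exact two-sided p-value (enumerate n! = 720 permutations of y under H0): p = 1.000000.
Step 5: alpha = 0.1. fail to reject H0.

tau_b = 0.0667 (C=8, D=7), p = 1.000000, fail to reject H0.


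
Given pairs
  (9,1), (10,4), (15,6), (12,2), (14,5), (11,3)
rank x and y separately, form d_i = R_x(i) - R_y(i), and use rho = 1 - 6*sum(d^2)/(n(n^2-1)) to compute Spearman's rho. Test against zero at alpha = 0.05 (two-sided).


Step 1: Rank x and y separately (midranks; no ties here).
rank(x): 9->1, 10->2, 15->6, 12->4, 14->5, 11->3
rank(y): 1->1, 4->4, 6->6, 2->2, 5->5, 3->3
Step 2: d_i = R_x(i) - R_y(i); compute d_i^2.
  (1-1)^2=0, (2-4)^2=4, (6-6)^2=0, (4-2)^2=4, (5-5)^2=0, (3-3)^2=0
sum(d^2) = 8.
Step 3: rho = 1 - 6*8 / (6*(6^2 - 1)) = 1 - 48/210 = 0.771429.
Step 4: Under H0, t = rho * sqrt((n-2)/(1-rho^2)) = 2.4247 ~ t(4).
Step 5: Two-sided p-value from the t-distribution with 4 df = 0.072397.
Step 6: alpha = 0.05. fail to reject H0.

rho = 0.7714, p = 0.072397, fail to reject H0 at alpha = 0.05.


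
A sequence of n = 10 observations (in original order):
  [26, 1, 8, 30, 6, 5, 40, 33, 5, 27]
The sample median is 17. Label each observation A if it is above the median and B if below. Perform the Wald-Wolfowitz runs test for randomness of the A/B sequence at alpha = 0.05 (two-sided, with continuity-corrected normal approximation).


Step 1: Compute median = 17; label A = above, B = below.
Labels in order: ABBABBAABA  (n_A = 5, n_B = 5)
Step 2: Count runs R = 7.
Step 3: Under H0 (random ordering), E[R] = 2*n_A*n_B/(n_A+n_B) + 1 = 2*5*5/10 + 1 = 6.0000.
        Var[R] = 2*n_A*n_B*(2*n_A*n_B - n_A - n_B) / ((n_A+n_B)^2 * (n_A+n_B-1)) = 2000/900 = 2.2222.
        SD[R] = 1.4907.
Step 4: Continuity-corrected z = (R - 0.5 - E[R]) / SD[R] = (7 - 0.5 - 6.0000) / 1.4907 = 0.3354.
Step 5: Two-sided p-value via normal approximation = 2*(1 - Phi(|z|)) = 0.737316.
Step 6: alpha = 0.05. fail to reject H0.

R = 7, z = 0.3354, p = 0.737316, fail to reject H0.


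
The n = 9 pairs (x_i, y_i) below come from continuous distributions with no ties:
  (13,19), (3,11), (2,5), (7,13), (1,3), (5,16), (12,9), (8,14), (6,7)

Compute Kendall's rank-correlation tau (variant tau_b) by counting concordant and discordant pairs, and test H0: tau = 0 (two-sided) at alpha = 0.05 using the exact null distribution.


Step 1: Enumerate the 36 unordered pairs (i,j) with i<j and classify each by sign(x_j-x_i) * sign(y_j-y_i).
  (1,2):dx=-10,dy=-8->C; (1,3):dx=-11,dy=-14->C; (1,4):dx=-6,dy=-6->C; (1,5):dx=-12,dy=-16->C
  (1,6):dx=-8,dy=-3->C; (1,7):dx=-1,dy=-10->C; (1,8):dx=-5,dy=-5->C; (1,9):dx=-7,dy=-12->C
  (2,3):dx=-1,dy=-6->C; (2,4):dx=+4,dy=+2->C; (2,5):dx=-2,dy=-8->C; (2,6):dx=+2,dy=+5->C
  (2,7):dx=+9,dy=-2->D; (2,8):dx=+5,dy=+3->C; (2,9):dx=+3,dy=-4->D; (3,4):dx=+5,dy=+8->C
  (3,5):dx=-1,dy=-2->C; (3,6):dx=+3,dy=+11->C; (3,7):dx=+10,dy=+4->C; (3,8):dx=+6,dy=+9->C
  (3,9):dx=+4,dy=+2->C; (4,5):dx=-6,dy=-10->C; (4,6):dx=-2,dy=+3->D; (4,7):dx=+5,dy=-4->D
  (4,8):dx=+1,dy=+1->C; (4,9):dx=-1,dy=-6->C; (5,6):dx=+4,dy=+13->C; (5,7):dx=+11,dy=+6->C
  (5,8):dx=+7,dy=+11->C; (5,9):dx=+5,dy=+4->C; (6,7):dx=+7,dy=-7->D; (6,8):dx=+3,dy=-2->D
  (6,9):dx=+1,dy=-9->D; (7,8):dx=-4,dy=+5->D; (7,9):dx=-6,dy=-2->C; (8,9):dx=-2,dy=-7->C
Step 2: C = 28, D = 8, total pairs = 36.
Step 3: tau = (C - D)/(n(n-1)/2) = (28 - 8)/36 = 0.555556.
Step 4: Exact two-sided p-value (enumerate n! = 362880 permutations of y under H0): p = 0.044615.
Step 5: alpha = 0.05. reject H0.

tau_b = 0.5556 (C=28, D=8), p = 0.044615, reject H0.


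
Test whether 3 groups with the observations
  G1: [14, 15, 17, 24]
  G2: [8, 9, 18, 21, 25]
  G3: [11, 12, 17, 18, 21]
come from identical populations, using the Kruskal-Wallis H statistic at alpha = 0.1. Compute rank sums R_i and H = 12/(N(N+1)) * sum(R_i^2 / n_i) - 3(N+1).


Step 1: Combine all N = 14 observations and assign midranks.
sorted (value, group, rank): (8,G2,1), (9,G2,2), (11,G3,3), (12,G3,4), (14,G1,5), (15,G1,6), (17,G1,7.5), (17,G3,7.5), (18,G2,9.5), (18,G3,9.5), (21,G2,11.5), (21,G3,11.5), (24,G1,13), (25,G2,14)
Step 2: Sum ranks within each group.
R_1 = 31.5 (n_1 = 4)
R_2 = 38 (n_2 = 5)
R_3 = 35.5 (n_3 = 5)
Step 3: H = 12/(N(N+1)) * sum(R_i^2/n_i) - 3(N+1)
     = 12/(14*15) * (31.5^2/4 + 38^2/5 + 35.5^2/5) - 3*15
     = 0.057143 * 788.913 - 45
     = 0.080714.
Step 4: Ties present; correction factor C = 1 - 18/(14^3 - 14) = 0.993407. Corrected H = 0.080714 / 0.993407 = 0.081250.
Step 5: Under H0, H ~ chi^2(2); p-value = 0.960189.
Step 6: alpha = 0.1. fail to reject H0.

H = 0.0813, df = 2, p = 0.960189, fail to reject H0.


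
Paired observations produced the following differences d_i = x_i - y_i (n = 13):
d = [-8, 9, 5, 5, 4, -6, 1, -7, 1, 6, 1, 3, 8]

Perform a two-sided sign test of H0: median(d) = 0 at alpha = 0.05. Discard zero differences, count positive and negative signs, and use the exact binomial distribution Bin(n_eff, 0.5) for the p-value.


Step 1: Discard zero differences. Original n = 13; n_eff = number of nonzero differences = 13.
Nonzero differences (with sign): -8, +9, +5, +5, +4, -6, +1, -7, +1, +6, +1, +3, +8
Step 2: Count signs: positive = 10, negative = 3.
Step 3: Under H0: P(positive) = 0.5, so the number of positives S ~ Bin(13, 0.5).
Step 4: Two-sided exact p-value = sum of Bin(13,0.5) probabilities at or below the observed probability = 0.092285.
Step 5: alpha = 0.05. fail to reject H0.

n_eff = 13, pos = 10, neg = 3, p = 0.092285, fail to reject H0.


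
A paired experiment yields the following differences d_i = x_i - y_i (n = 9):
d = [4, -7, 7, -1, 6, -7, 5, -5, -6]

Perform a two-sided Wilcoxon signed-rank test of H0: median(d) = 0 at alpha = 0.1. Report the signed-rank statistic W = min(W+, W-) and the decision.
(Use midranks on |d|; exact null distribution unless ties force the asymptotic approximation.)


Step 1: Drop any zero differences (none here) and take |d_i|.
|d| = [4, 7, 7, 1, 6, 7, 5, 5, 6]
Step 2: Midrank |d_i| (ties get averaged ranks).
ranks: |4|->2, |7|->8, |7|->8, |1|->1, |6|->5.5, |7|->8, |5|->3.5, |5|->3.5, |6|->5.5
Step 3: Attach original signs; sum ranks with positive sign and with negative sign.
W+ = 2 + 8 + 5.5 + 3.5 = 19
W- = 8 + 1 + 8 + 3.5 + 5.5 = 26
(Check: W+ + W- = 45 should equal n(n+1)/2 = 45.)
Step 4: Test statistic W = min(W+, W-) = 19.
Step 5: Ties in |d|, so use the tie-corrected normal approximation.
        E[W] = n(n+1)/4 = 9*10/4 = 22.5.
        Tie groups: |d|=5 (t=2), |d|=6 (t=2), |d|=7 (t=3); sum(t^3 - t) = 36.
        Var[W] = n(n+1)(2n+1)/24 - sum(t^3-t)/48 = 1710/24 - 36/48 = 70.5.
        z = (W - E[W]) / sqrt(Var[W]) = (19 - 22.5) / 8.3964 = -0.4168.
        Two-sided p = 2*Phi(z) = 0.676793.
Step 6: alpha = 0.1. fail to reject H0.

W+ = 19, W- = 26, W = min = 19, p = 0.676793, fail to reject H0.


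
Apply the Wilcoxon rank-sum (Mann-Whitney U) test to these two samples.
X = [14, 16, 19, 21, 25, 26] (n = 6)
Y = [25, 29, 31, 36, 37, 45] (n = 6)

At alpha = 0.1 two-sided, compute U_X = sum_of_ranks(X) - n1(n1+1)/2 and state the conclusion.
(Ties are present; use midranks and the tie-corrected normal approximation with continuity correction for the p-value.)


Step 1: Combine and sort all 12 observations; assign midranks.
sorted (value, group): (14,X), (16,X), (19,X), (21,X), (25,X), (25,Y), (26,X), (29,Y), (31,Y), (36,Y), (37,Y), (45,Y)
ranks: 14->1, 16->2, 19->3, 21->4, 25->5.5, 25->5.5, 26->7, 29->8, 31->9, 36->10, 37->11, 45->12
Step 2: Rank sum for X: R1 = 1 + 2 + 3 + 4 + 5.5 + 7 = 22.5.
Step 3: U_X = R1 - n1(n1+1)/2 = 22.5 - 6*7/2 = 22.5 - 21 = 1.5.
       U_Y = n1*n2 - U_X = 36 - 1.5 = 34.5.
Step 4: Ties are present, so use the tie-corrected normal approximation (with continuity correction) for the p-value.
Step 5: p-value = 0.010272; compare to alpha = 0.1. reject H0.

U_X = 1.5, p = 0.010272, reject H0 at alpha = 0.1.


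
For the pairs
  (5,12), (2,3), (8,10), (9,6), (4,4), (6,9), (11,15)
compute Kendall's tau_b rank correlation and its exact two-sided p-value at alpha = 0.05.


Step 1: Enumerate the 21 unordered pairs (i,j) with i<j and classify each by sign(x_j-x_i) * sign(y_j-y_i).
  (1,2):dx=-3,dy=-9->C; (1,3):dx=+3,dy=-2->D; (1,4):dx=+4,dy=-6->D; (1,5):dx=-1,dy=-8->C
  (1,6):dx=+1,dy=-3->D; (1,7):dx=+6,dy=+3->C; (2,3):dx=+6,dy=+7->C; (2,4):dx=+7,dy=+3->C
  (2,5):dx=+2,dy=+1->C; (2,6):dx=+4,dy=+6->C; (2,7):dx=+9,dy=+12->C; (3,4):dx=+1,dy=-4->D
  (3,5):dx=-4,dy=-6->C; (3,6):dx=-2,dy=-1->C; (3,7):dx=+3,dy=+5->C; (4,5):dx=-5,dy=-2->C
  (4,6):dx=-3,dy=+3->D; (4,7):dx=+2,dy=+9->C; (5,6):dx=+2,dy=+5->C; (5,7):dx=+7,dy=+11->C
  (6,7):dx=+5,dy=+6->C
Step 2: C = 16, D = 5, total pairs = 21.
Step 3: tau = (C - D)/(n(n-1)/2) = (16 - 5)/21 = 0.523810.
Step 4: Exact two-sided p-value (enumerate n! = 5040 permutations of y under H0): p = 0.136111.
Step 5: alpha = 0.05. fail to reject H0.

tau_b = 0.5238 (C=16, D=5), p = 0.136111, fail to reject H0.


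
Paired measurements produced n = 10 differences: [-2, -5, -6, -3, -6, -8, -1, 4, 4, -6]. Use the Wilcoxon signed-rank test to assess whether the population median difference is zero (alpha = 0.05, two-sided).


Step 1: Drop any zero differences (none here) and take |d_i|.
|d| = [2, 5, 6, 3, 6, 8, 1, 4, 4, 6]
Step 2: Midrank |d_i| (ties get averaged ranks).
ranks: |2|->2, |5|->6, |6|->8, |3|->3, |6|->8, |8|->10, |1|->1, |4|->4.5, |4|->4.5, |6|->8
Step 3: Attach original signs; sum ranks with positive sign and with negative sign.
W+ = 4.5 + 4.5 = 9
W- = 2 + 6 + 8 + 3 + 8 + 10 + 1 + 8 = 46
(Check: W+ + W- = 55 should equal n(n+1)/2 = 55.)
Step 4: Test statistic W = min(W+, W-) = 9.
Step 5: Ties in |d|, so use the tie-corrected normal approximation.
        E[W] = n(n+1)/4 = 10*11/4 = 27.5.
        Tie groups: |d|=4 (t=2), |d|=6 (t=3); sum(t^3 - t) = 30.
        Var[W] = n(n+1)(2n+1)/24 - sum(t^3-t)/48 = 2310/24 - 30/48 = 95.625.
        z = (W - E[W]) / sqrt(Var[W]) = (9 - 27.5) / 9.7788 = -1.8918.
        Two-sided p = 2*Phi(z) = 0.058511.
Step 6: alpha = 0.05. fail to reject H0.

W+ = 9, W- = 46, W = min = 9, p = 0.058511, fail to reject H0.


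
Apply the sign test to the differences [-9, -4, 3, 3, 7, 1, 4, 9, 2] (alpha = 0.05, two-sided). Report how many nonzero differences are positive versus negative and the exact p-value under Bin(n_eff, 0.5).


Step 1: Discard zero differences. Original n = 9; n_eff = number of nonzero differences = 9.
Nonzero differences (with sign): -9, -4, +3, +3, +7, +1, +4, +9, +2
Step 2: Count signs: positive = 7, negative = 2.
Step 3: Under H0: P(positive) = 0.5, so the number of positives S ~ Bin(9, 0.5).
Step 4: Two-sided exact p-value = sum of Bin(9,0.5) probabilities at or below the observed probability = 0.179688.
Step 5: alpha = 0.05. fail to reject H0.

n_eff = 9, pos = 7, neg = 2, p = 0.179688, fail to reject H0.


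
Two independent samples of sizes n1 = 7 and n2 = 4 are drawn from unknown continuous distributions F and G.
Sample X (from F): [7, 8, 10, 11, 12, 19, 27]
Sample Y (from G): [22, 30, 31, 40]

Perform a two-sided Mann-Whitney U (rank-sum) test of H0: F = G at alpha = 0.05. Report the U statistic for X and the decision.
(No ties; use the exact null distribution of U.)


Step 1: Combine and sort all 11 observations; assign midranks.
sorted (value, group): (7,X), (8,X), (10,X), (11,X), (12,X), (19,X), (22,Y), (27,X), (30,Y), (31,Y), (40,Y)
ranks: 7->1, 8->2, 10->3, 11->4, 12->5, 19->6, 22->7, 27->8, 30->9, 31->10, 40->11
Step 2: Rank sum for X: R1 = 1 + 2 + 3 + 4 + 5 + 6 + 8 = 29.
Step 3: U_X = R1 - n1(n1+1)/2 = 29 - 7*8/2 = 29 - 28 = 1.
       U_Y = n1*n2 - U_X = 28 - 1 = 27.
Step 4: No ties, so the exact null distribution of U (based on enumerating the C(11,7) = 330 equally likely rank assignments) gives the two-sided p-value.
Step 5: p-value = 0.012121; compare to alpha = 0.05. reject H0.

U_X = 1, p = 0.012121, reject H0 at alpha = 0.05.
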